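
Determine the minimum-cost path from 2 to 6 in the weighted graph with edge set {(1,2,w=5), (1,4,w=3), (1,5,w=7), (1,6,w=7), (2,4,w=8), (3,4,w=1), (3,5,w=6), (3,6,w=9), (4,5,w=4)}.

Step 1: Build adjacency list with weights:
  1: 2(w=5), 4(w=3), 5(w=7), 6(w=7)
  2: 1(w=5), 4(w=8)
  3: 4(w=1), 5(w=6), 6(w=9)
  4: 1(w=3), 2(w=8), 3(w=1), 5(w=4)
  5: 1(w=7), 3(w=6), 4(w=4)
  6: 1(w=7), 3(w=9)

Step 2: Apply Dijkstra's algorithm from vertex 2:
  Visit vertex 2 (distance=0)
    Update dist[1] = 5
    Update dist[4] = 8
  Visit vertex 1 (distance=5)
    Update dist[5] = 12
    Update dist[6] = 12
  Visit vertex 4 (distance=8)
    Update dist[3] = 9
  Visit vertex 3 (distance=9)
  Visit vertex 5 (distance=12)
  Visit vertex 6 (distance=12)

Step 3: Shortest path: 2 -> 1 -> 6
Total weight: 5 + 7 = 12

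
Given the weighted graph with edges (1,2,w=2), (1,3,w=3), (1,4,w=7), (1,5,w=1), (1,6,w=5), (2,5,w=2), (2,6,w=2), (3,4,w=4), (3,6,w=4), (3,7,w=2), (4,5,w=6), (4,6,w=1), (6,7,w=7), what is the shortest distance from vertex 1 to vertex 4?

Step 1: Build adjacency list with weights:
  1: 2(w=2), 3(w=3), 4(w=7), 5(w=1), 6(w=5)
  2: 1(w=2), 5(w=2), 6(w=2)
  3: 1(w=3), 4(w=4), 6(w=4), 7(w=2)
  4: 1(w=7), 3(w=4), 5(w=6), 6(w=1)
  5: 1(w=1), 2(w=2), 4(w=6)
  6: 1(w=5), 2(w=2), 3(w=4), 4(w=1), 7(w=7)
  7: 3(w=2), 6(w=7)

Step 2: Apply Dijkstra's algorithm from vertex 1:
  Visit vertex 1 (distance=0)
    Update dist[2] = 2
    Update dist[3] = 3
    Update dist[4] = 7
    Update dist[5] = 1
    Update dist[6] = 5
  Visit vertex 5 (distance=1)
  Visit vertex 2 (distance=2)
    Update dist[6] = 4
  Visit vertex 3 (distance=3)
    Update dist[7] = 5
  Visit vertex 6 (distance=4)
    Update dist[4] = 5
  Visit vertex 4 (distance=5)

Step 3: Shortest path: 1 -> 2 -> 6 -> 4
Total weight: 2 + 2 + 1 = 5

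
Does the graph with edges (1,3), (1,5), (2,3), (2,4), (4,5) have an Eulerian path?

Step 1: Find the degree of each vertex:
  deg(1) = 2
  deg(2) = 2
  deg(3) = 2
  deg(4) = 2
  deg(5) = 2

Step 2: Count vertices with odd degree:
  All vertices have even degree (0 odd-degree vertices)

Step 3: Apply Euler's theorem:
  - Eulerian circuit exists iff graph is connected and all vertices have even degree
  - Eulerian path exists iff graph is connected and has 0 or 2 odd-degree vertices

Graph is connected with 0 odd-degree vertices.
Both Eulerian circuit and Eulerian path exist.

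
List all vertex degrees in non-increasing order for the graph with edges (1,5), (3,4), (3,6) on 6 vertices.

Step 1: Count edges incident to each vertex:
  deg(1) = 1 (neighbors: 5)
  deg(2) = 0 (neighbors: none)
  deg(3) = 2 (neighbors: 4, 6)
  deg(4) = 1 (neighbors: 3)
  deg(5) = 1 (neighbors: 1)
  deg(6) = 1 (neighbors: 3)

Step 2: Sort degrees in non-increasing order:
  Degrees: [1, 0, 2, 1, 1, 1] -> sorted: [2, 1, 1, 1, 1, 0]

Degree sequence: [2, 1, 1, 1, 1, 0]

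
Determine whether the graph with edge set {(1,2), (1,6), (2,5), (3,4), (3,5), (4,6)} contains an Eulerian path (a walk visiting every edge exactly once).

Step 1: Find the degree of each vertex:
  deg(1) = 2
  deg(2) = 2
  deg(3) = 2
  deg(4) = 2
  deg(5) = 2
  deg(6) = 2

Step 2: Count vertices with odd degree:
  All vertices have even degree (0 odd-degree vertices)

Step 3: Apply Euler's theorem:
  - Eulerian circuit exists iff graph is connected and all vertices have even degree
  - Eulerian path exists iff graph is connected and has 0 or 2 odd-degree vertices

Graph is connected with 0 odd-degree vertices.
Both Eulerian circuit and Eulerian path exist.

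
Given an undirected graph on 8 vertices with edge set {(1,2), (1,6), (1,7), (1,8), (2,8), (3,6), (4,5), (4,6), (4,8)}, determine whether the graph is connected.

Step 1: Build adjacency list from edges:
  1: 2, 6, 7, 8
  2: 1, 8
  3: 6
  4: 5, 6, 8
  5: 4
  6: 1, 3, 4
  7: 1
  8: 1, 2, 4

Step 2: Run BFS/DFS from vertex 1:
  Visited: {1, 2, 6, 7, 8, 3, 4, 5}
  Reached 8 of 8 vertices

Step 3: All 8 vertices reached from vertex 1, so the graph is connected.
Answer: Yes, the graph is connected.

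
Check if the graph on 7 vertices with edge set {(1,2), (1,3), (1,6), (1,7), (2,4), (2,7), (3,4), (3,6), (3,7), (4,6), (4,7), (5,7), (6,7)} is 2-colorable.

Step 1: Attempt 2-coloring using BFS:
  Start at vertex 1, assign color 0
  Color vertex 2 with color 1 (neighbor of 1)
  Color vertex 3 with color 1 (neighbor of 1)
  Color vertex 6 with color 1 (neighbor of 1)
  Color vertex 7 with color 1 (neighbor of 1)
  Color vertex 4 with color 0 (neighbor of 2)

Step 2: Conflict found! Vertices 2 and 7 are adjacent but have the same color.
This means the graph contains an odd cycle.

The graph is NOT bipartite.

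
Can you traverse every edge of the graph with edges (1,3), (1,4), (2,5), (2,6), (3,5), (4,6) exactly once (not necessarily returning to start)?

Step 1: Find the degree of each vertex:
  deg(1) = 2
  deg(2) = 2
  deg(3) = 2
  deg(4) = 2
  deg(5) = 2
  deg(6) = 2

Step 2: Count vertices with odd degree:
  All vertices have even degree (0 odd-degree vertices)

Step 3: Apply Euler's theorem:
  - Eulerian circuit exists iff graph is connected and all vertices have even degree
  - Eulerian path exists iff graph is connected and has 0 or 2 odd-degree vertices

Graph is connected with 0 odd-degree vertices.
Both Eulerian circuit and Eulerian path exist.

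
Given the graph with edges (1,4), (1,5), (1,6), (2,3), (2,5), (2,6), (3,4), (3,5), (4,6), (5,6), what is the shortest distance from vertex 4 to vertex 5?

Step 1: Build adjacency list:
  1: 4, 5, 6
  2: 3, 5, 6
  3: 2, 4, 5
  4: 1, 3, 6
  5: 1, 2, 3, 6
  6: 1, 2, 4, 5

Step 2: BFS from vertex 4 to find shortest path to 5:
  vertex 1 reached at distance 1
  vertex 3 reached at distance 1
  vertex 6 reached at distance 1
  vertex 5 reached at distance 2

Step 3: Shortest path: 4 -> 1 -> 5
Path length: 2 edges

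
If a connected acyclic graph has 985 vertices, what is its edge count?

A tree on n vertices always has exactly n - 1 edges.
For n = 985: edges = 985 - 1 = 984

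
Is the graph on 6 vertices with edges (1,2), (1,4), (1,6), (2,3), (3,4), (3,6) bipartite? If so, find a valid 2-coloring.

Step 1: Attempt 2-coloring using BFS:
  Start at vertex 1, assign color 0
  Color vertex 2 with color 1 (neighbor of 1)
  Color vertex 4 with color 1 (neighbor of 1)
  Color vertex 6 with color 1 (neighbor of 1)
  Color vertex 3 with color 0 (neighbor of 2)
  Start new component at vertex 5, assign color 0

Step 2: 2-coloring succeeded. No conflicts found.
  Set A (color 0): {1, 3, 5}
  Set B (color 1): {2, 4, 6}

The graph is bipartite with partition {1, 3, 5}, {2, 4, 6}.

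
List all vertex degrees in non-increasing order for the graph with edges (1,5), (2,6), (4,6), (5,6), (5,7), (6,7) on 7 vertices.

Step 1: Count edges incident to each vertex:
  deg(1) = 1 (neighbors: 5)
  deg(2) = 1 (neighbors: 6)
  deg(3) = 0 (neighbors: none)
  deg(4) = 1 (neighbors: 6)
  deg(5) = 3 (neighbors: 1, 6, 7)
  deg(6) = 4 (neighbors: 2, 4, 5, 7)
  deg(7) = 2 (neighbors: 5, 6)

Step 2: Sort degrees in non-increasing order:
  Degrees: [1, 1, 0, 1, 3, 4, 2] -> sorted: [4, 3, 2, 1, 1, 1, 0]

Degree sequence: [4, 3, 2, 1, 1, 1, 0]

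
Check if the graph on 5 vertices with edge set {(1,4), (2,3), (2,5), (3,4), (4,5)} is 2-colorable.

Step 1: Attempt 2-coloring using BFS:
  Start at vertex 1, assign color 0
  Color vertex 4 with color 1 (neighbor of 1)
  Color vertex 3 with color 0 (neighbor of 4)
  Color vertex 5 with color 0 (neighbor of 4)
  Color vertex 2 with color 1 (neighbor of 3)

Step 2: 2-coloring succeeded. No conflicts found.
  Set A (color 0): {1, 3, 5}
  Set B (color 1): {2, 4}

The graph is bipartite with partition {1, 3, 5}, {2, 4}.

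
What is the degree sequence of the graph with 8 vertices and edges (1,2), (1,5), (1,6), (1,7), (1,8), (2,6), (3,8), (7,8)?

Step 1: Count edges incident to each vertex:
  deg(1) = 5 (neighbors: 2, 5, 6, 7, 8)
  deg(2) = 2 (neighbors: 1, 6)
  deg(3) = 1 (neighbors: 8)
  deg(4) = 0 (neighbors: none)
  deg(5) = 1 (neighbors: 1)
  deg(6) = 2 (neighbors: 1, 2)
  deg(7) = 2 (neighbors: 1, 8)
  deg(8) = 3 (neighbors: 1, 3, 7)

Step 2: Sort degrees in non-increasing order:
  Degrees: [5, 2, 1, 0, 1, 2, 2, 3] -> sorted: [5, 3, 2, 2, 2, 1, 1, 0]

Degree sequence: [5, 3, 2, 2, 2, 1, 1, 0]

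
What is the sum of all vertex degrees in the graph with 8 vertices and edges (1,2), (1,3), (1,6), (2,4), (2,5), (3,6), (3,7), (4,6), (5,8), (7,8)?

Step 1: Count edges incident to each vertex:
  deg(1) = 3 (neighbors: 2, 3, 6)
  deg(2) = 3 (neighbors: 1, 4, 5)
  deg(3) = 3 (neighbors: 1, 6, 7)
  deg(4) = 2 (neighbors: 2, 6)
  deg(5) = 2 (neighbors: 2, 8)
  deg(6) = 3 (neighbors: 1, 3, 4)
  deg(7) = 2 (neighbors: 3, 8)
  deg(8) = 2 (neighbors: 5, 7)

Step 2: Sum all degrees:
  3 + 3 + 3 + 2 + 2 + 3 + 2 + 2 = 20

Verification: sum of degrees = 2 * |E| = 2 * 10 = 20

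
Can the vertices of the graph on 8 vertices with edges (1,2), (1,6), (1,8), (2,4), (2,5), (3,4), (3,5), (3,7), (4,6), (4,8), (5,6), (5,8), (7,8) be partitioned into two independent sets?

Step 1: Attempt 2-coloring using BFS:
  Start at vertex 1, assign color 0
  Color vertex 2 with color 1 (neighbor of 1)
  Color vertex 6 with color 1 (neighbor of 1)
  Color vertex 8 with color 1 (neighbor of 1)
  Color vertex 4 with color 0 (neighbor of 2)
  Color vertex 5 with color 0 (neighbor of 2)
  Color vertex 7 with color 0 (neighbor of 8)
  Color vertex 3 with color 1 (neighbor of 4)

Step 2: 2-coloring succeeded. No conflicts found.
  Set A (color 0): {1, 4, 5, 7}
  Set B (color 1): {2, 3, 6, 8}

The graph is bipartite with partition {1, 4, 5, 7}, {2, 3, 6, 8}.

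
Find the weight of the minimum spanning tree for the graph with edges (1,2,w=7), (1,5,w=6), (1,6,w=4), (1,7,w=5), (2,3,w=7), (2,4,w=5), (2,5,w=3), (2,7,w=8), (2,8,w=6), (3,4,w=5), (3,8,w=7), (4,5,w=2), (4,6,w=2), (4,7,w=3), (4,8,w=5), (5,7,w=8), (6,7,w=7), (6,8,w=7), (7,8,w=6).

Apply Kruskal's algorithm (sort edges by weight, add if no cycle):

Sorted edges by weight:
  (4,5) w=2
  (4,6) w=2
  (2,5) w=3
  (4,7) w=3
  (1,6) w=4
  (1,7) w=5
  (2,4) w=5
  (3,4) w=5
  (4,8) w=5
  (1,5) w=6
  (2,8) w=6
  (7,8) w=6
  (1,2) w=7
  (2,3) w=7
  (3,8) w=7
  (6,8) w=7
  (6,7) w=7
  (2,7) w=8
  (5,7) w=8

Add edge (4,5) w=2 -- no cycle. Running total: 2
Add edge (4,6) w=2 -- no cycle. Running total: 4
Add edge (2,5) w=3 -- no cycle. Running total: 7
Add edge (4,7) w=3 -- no cycle. Running total: 10
Add edge (1,6) w=4 -- no cycle. Running total: 14
Skip edge (1,7) w=5 -- would create cycle
Skip edge (2,4) w=5 -- would create cycle
Add edge (3,4) w=5 -- no cycle. Running total: 19
Add edge (4,8) w=5 -- no cycle. Running total: 24

MST edges: (4,5,w=2), (4,6,w=2), (2,5,w=3), (4,7,w=3), (1,6,w=4), (3,4,w=5), (4,8,w=5)
Total MST weight: 2 + 2 + 3 + 3 + 4 + 5 + 5 = 24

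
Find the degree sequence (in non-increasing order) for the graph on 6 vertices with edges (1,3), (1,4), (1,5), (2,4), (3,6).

Step 1: Count edges incident to each vertex:
  deg(1) = 3 (neighbors: 3, 4, 5)
  deg(2) = 1 (neighbors: 4)
  deg(3) = 2 (neighbors: 1, 6)
  deg(4) = 2 (neighbors: 1, 2)
  deg(5) = 1 (neighbors: 1)
  deg(6) = 1 (neighbors: 3)

Step 2: Sort degrees in non-increasing order:
  Degrees: [3, 1, 2, 2, 1, 1] -> sorted: [3, 2, 2, 1, 1, 1]

Degree sequence: [3, 2, 2, 1, 1, 1]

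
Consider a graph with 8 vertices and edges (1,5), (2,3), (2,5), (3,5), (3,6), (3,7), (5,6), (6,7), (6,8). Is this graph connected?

Step 1: Build adjacency list from edges:
  1: 5
  2: 3, 5
  3: 2, 5, 6, 7
  4: (none)
  5: 1, 2, 3, 6
  6: 3, 5, 7, 8
  7: 3, 6
  8: 6

Step 2: Run BFS/DFS from vertex 1:
  Visited: {1, 5, 2, 3, 6, 7, 8}
  Reached 7 of 8 vertices

Step 3: Only 7 of 8 vertices reached. Graph is disconnected.
Connected components: {1, 2, 3, 5, 6, 7, 8}, {4}
Answer: No, the graph is not connected (2 components).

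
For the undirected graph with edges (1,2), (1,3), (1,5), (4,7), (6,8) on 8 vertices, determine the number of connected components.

Step 1: Build adjacency list from edges:
  1: 2, 3, 5
  2: 1
  3: 1
  4: 7
  5: 1
  6: 8
  7: 4
  8: 6

Step 2: Run BFS/DFS from vertex 1:
  Visited: {1, 2, 3, 5}
  Reached 4 of 8 vertices

Step 3: Only 4 of 8 vertices reached. Graph is disconnected.
Connected components: {1, 2, 3, 5}, {4, 7}, {6, 8}
Number of connected components: 3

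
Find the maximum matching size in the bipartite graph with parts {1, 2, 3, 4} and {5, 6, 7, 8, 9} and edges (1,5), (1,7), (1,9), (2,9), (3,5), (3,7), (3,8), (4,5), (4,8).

Step 1: List the neighbors of each left vertex:
  1: 5, 7, 9
  2: 9
  3: 5, 7, 8
  4: 5, 8

Step 2: Greedily match left vertices, then look for augmenting paths:
  Match 1 -- 5
  Match 2 -- 9
  Match 3 -- 7
  Match 4 -- 8
  No augmenting path remains.

Step 3: Verify this is maximum:
  Matching size 4 = min(|L|, |R|) = min(4, 5), which is an upper bound, so this matching is maximum.

Maximum matching: {(1,5), (2,9), (3,7), (4,8)}
Size: 4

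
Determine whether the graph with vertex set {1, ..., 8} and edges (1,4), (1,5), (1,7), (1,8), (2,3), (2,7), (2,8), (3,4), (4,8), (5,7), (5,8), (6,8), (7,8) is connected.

Step 1: Build adjacency list from edges:
  1: 4, 5, 7, 8
  2: 3, 7, 8
  3: 2, 4
  4: 1, 3, 8
  5: 1, 7, 8
  6: 8
  7: 1, 2, 5, 8
  8: 1, 2, 4, 5, 6, 7

Step 2: Run BFS/DFS from vertex 1:
  Visited: {1, 4, 5, 7, 8, 3, 2, 6}
  Reached 8 of 8 vertices

Step 3: All 8 vertices reached from vertex 1, so the graph is connected.
Answer: Yes, the graph is connected.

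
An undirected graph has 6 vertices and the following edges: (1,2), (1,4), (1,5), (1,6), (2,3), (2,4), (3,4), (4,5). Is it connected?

Step 1: Build adjacency list from edges:
  1: 2, 4, 5, 6
  2: 1, 3, 4
  3: 2, 4
  4: 1, 2, 3, 5
  5: 1, 4
  6: 1

Step 2: Run BFS/DFS from vertex 1:
  Visited: {1, 2, 4, 5, 6, 3}
  Reached 6 of 6 vertices

Step 3: All 6 vertices reached from vertex 1, so the graph is connected.
Answer: Yes, the graph is connected.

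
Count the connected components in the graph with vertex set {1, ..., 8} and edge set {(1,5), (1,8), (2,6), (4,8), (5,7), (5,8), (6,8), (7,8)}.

Step 1: Build adjacency list from edges:
  1: 5, 8
  2: 6
  3: (none)
  4: 8
  5: 1, 7, 8
  6: 2, 8
  7: 5, 8
  8: 1, 4, 5, 6, 7

Step 2: Run BFS/DFS from vertex 1:
  Visited: {1, 5, 8, 7, 4, 6, 2}
  Reached 7 of 8 vertices

Step 3: Only 7 of 8 vertices reached. Graph is disconnected.
Connected components: {1, 2, 4, 5, 6, 7, 8}, {3}
Number of connected components: 2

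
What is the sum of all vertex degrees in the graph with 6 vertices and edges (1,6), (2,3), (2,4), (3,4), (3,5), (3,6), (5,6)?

Step 1: Count edges incident to each vertex:
  deg(1) = 1 (neighbors: 6)
  deg(2) = 2 (neighbors: 3, 4)
  deg(3) = 4 (neighbors: 2, 4, 5, 6)
  deg(4) = 2 (neighbors: 2, 3)
  deg(5) = 2 (neighbors: 3, 6)
  deg(6) = 3 (neighbors: 1, 3, 5)

Step 2: Sum all degrees:
  1 + 2 + 4 + 2 + 2 + 3 = 14

Verification: sum of degrees = 2 * |E| = 2 * 7 = 14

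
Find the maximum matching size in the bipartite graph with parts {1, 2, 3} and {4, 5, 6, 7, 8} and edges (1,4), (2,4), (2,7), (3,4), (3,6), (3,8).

Step 1: List the neighbors of each left vertex:
  1: 4
  2: 4, 7
  3: 4, 6, 8

Step 2: Greedily match left vertices, then look for augmenting paths:
  Match 1 -- 4
  Match 2 -- 7
  Match 3 -- 6
  No augmenting path remains.

Step 3: Verify this is maximum:
  Matching size 3 = min(|L|, |R|) = min(3, 5), which is an upper bound, so this matching is maximum.

Maximum matching: {(1,4), (2,7), (3,6)}
Size: 3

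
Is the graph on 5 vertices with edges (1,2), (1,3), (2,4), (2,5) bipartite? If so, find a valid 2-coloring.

Step 1: Attempt 2-coloring using BFS:
  Start at vertex 1, assign color 0
  Color vertex 2 with color 1 (neighbor of 1)
  Color vertex 3 with color 1 (neighbor of 1)
  Color vertex 4 with color 0 (neighbor of 2)
  Color vertex 5 with color 0 (neighbor of 2)

Step 2: 2-coloring succeeded. No conflicts found.
  Set A (color 0): {1, 4, 5}
  Set B (color 1): {2, 3}

The graph is bipartite with partition {1, 4, 5}, {2, 3}.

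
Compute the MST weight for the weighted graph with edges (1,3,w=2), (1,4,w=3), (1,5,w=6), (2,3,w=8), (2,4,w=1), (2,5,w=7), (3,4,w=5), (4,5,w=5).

Apply Kruskal's algorithm (sort edges by weight, add if no cycle):

Sorted edges by weight:
  (2,4) w=1
  (1,3) w=2
  (1,4) w=3
  (3,4) w=5
  (4,5) w=5
  (1,5) w=6
  (2,5) w=7
  (2,3) w=8

Add edge (2,4) w=1 -- no cycle. Running total: 1
Add edge (1,3) w=2 -- no cycle. Running total: 3
Add edge (1,4) w=3 -- no cycle. Running total: 6
Skip edge (3,4) w=5 -- would create cycle
Add edge (4,5) w=5 -- no cycle. Running total: 11

MST edges: (2,4,w=1), (1,3,w=2), (1,4,w=3), (4,5,w=5)
Total MST weight: 1 + 2 + 3 + 5 = 11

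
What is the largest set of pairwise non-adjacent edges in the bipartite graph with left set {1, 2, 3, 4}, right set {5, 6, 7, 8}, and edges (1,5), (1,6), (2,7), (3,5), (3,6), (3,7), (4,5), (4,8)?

Step 1: List the neighbors of each left vertex:
  1: 5, 6
  2: 7
  3: 5, 6, 7
  4: 5, 8

Step 2: Greedily match left vertices, then look for augmenting paths:
  Match 1 -- 5
  Match 2 -- 7
  Match 3 -- 6
  Match 4 -- 8
  No augmenting path remains.

Step 3: Verify this is maximum:
  Matching size 4 = min(|L|, |R|) = min(4, 4), which is an upper bound, so this matching is maximum.

Maximum matching: {(1,5), (2,7), (3,6), (4,8)}
Size: 4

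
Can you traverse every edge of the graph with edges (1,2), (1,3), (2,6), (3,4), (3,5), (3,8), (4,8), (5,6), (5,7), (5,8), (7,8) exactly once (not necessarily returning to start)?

Step 1: Find the degree of each vertex:
  deg(1) = 2
  deg(2) = 2
  deg(3) = 4
  deg(4) = 2
  deg(5) = 4
  deg(6) = 2
  deg(7) = 2
  deg(8) = 4

Step 2: Count vertices with odd degree:
  All vertices have even degree (0 odd-degree vertices)

Step 3: Apply Euler's theorem:
  - Eulerian circuit exists iff graph is connected and all vertices have even degree
  - Eulerian path exists iff graph is connected and has 0 or 2 odd-degree vertices

Graph is connected with 0 odd-degree vertices.
Both Eulerian circuit and Eulerian path exist.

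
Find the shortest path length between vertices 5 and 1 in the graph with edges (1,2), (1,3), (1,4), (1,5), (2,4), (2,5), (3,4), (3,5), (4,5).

Step 1: Build adjacency list:
  1: 2, 3, 4, 5
  2: 1, 4, 5
  3: 1, 4, 5
  4: 1, 2, 3, 5
  5: 1, 2, 3, 4

Step 2: BFS from vertex 5 to find shortest path to 1:
  vertex 1 reached at distance 1

Step 3: Shortest path: 5 -> 1
Path length: 1 edge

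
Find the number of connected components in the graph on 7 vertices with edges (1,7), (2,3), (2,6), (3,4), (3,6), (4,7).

Step 1: Build adjacency list from edges:
  1: 7
  2: 3, 6
  3: 2, 4, 6
  4: 3, 7
  5: (none)
  6: 2, 3
  7: 1, 4

Step 2: Run BFS/DFS from vertex 1:
  Visited: {1, 7, 4, 3, 2, 6}
  Reached 6 of 7 vertices

Step 3: Only 6 of 7 vertices reached. Graph is disconnected.
Connected components: {1, 2, 3, 4, 6, 7}, {5}
Number of connected components: 2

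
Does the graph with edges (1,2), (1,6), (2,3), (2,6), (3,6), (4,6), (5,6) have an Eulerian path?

Step 1: Find the degree of each vertex:
  deg(1) = 2
  deg(2) = 3
  deg(3) = 2
  deg(4) = 1
  deg(5) = 1
  deg(6) = 5

Step 2: Count vertices with odd degree:
  Odd-degree vertices: 2, 4, 5, 6 (4 total)

Step 3: Apply Euler's theorem:
  - Eulerian circuit exists iff graph is connected and all vertices have even degree
  - Eulerian path exists iff graph is connected and has 0 or 2 odd-degree vertices

Graph has 4 odd-degree vertices (need 0 or 2).
Neither Eulerian path nor Eulerian circuit exists.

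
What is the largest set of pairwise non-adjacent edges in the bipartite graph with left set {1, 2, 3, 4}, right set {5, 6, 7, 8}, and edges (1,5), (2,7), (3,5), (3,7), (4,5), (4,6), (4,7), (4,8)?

Step 1: List the neighbors of each left vertex:
  1: 5
  2: 7
  3: 5, 7
  4: 5, 6, 7, 8

Step 2: Greedily match left vertices, then look for augmenting paths:
  Match 1 -- 5
  Match 2 -- 7
  Match 4 -- 6
  No augmenting path remains.

Step 3: Verify this is maximum:
  Matching has size 3. The vertex set {4, 5, 7} covers every edge and has size 3; any matching has at most one edge per cover vertex, so 3 is maximum (König's theorem).

Maximum matching: {(1,5), (2,7), (4,6)}
Size: 3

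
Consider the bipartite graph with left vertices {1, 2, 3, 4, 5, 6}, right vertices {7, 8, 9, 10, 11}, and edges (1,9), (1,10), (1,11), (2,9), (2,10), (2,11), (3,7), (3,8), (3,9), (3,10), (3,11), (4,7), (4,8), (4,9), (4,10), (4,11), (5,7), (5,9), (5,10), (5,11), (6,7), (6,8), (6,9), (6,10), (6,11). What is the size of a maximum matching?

Step 1: List the neighbors of each left vertex:
  1: 9, 10, 11
  2: 9, 10, 11
  3: 7, 8, 9, 10, 11
  4: 7, 8, 9, 10, 11
  5: 7, 9, 10, 11
  6: 7, 8, 9, 10, 11

Step 2: Greedily match left vertices, then look for augmenting paths:
  Match 1 -- 9
  Match 2 -- 10
  Match 3 -- 7
  Match 4 -- 8
  Match 5 -- 11
  No augmenting path remains.

Step 3: Verify this is maximum:
  Matching size 5 = min(|L|, |R|) = min(6, 5), which is an upper bound, so this matching is maximum.

Maximum matching: {(1,9), (2,10), (3,7), (4,8), (5,11)}
Size: 5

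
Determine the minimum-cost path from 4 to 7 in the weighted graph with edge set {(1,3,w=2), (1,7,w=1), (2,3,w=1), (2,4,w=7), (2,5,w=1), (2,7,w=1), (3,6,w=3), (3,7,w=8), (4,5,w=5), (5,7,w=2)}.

Step 1: Build adjacency list with weights:
  1: 3(w=2), 7(w=1)
  2: 3(w=1), 4(w=7), 5(w=1), 7(w=1)
  3: 1(w=2), 2(w=1), 6(w=3), 7(w=8)
  4: 2(w=7), 5(w=5)
  5: 2(w=1), 4(w=5), 7(w=2)
  6: 3(w=3)
  7: 1(w=1), 2(w=1), 3(w=8), 5(w=2)

Step 2: Apply Dijkstra's algorithm from vertex 4:
  Visit vertex 4 (distance=0)
    Update dist[2] = 7
    Update dist[5] = 5
  Visit vertex 5 (distance=5)
    Update dist[2] = 6
    Update dist[7] = 7
  Visit vertex 2 (distance=6)
    Update dist[3] = 7
  Visit vertex 3 (distance=7)
    Update dist[1] = 9
    Update dist[6] = 10
  Visit vertex 7 (distance=7)
    Update dist[1] = 8

Step 3: Shortest path: 4 -> 5 -> 7
Total weight: 5 + 2 = 7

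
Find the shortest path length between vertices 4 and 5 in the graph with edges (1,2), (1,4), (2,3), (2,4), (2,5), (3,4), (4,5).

Step 1: Build adjacency list:
  1: 2, 4
  2: 1, 3, 4, 5
  3: 2, 4
  4: 1, 2, 3, 5
  5: 2, 4

Step 2: BFS from vertex 4 to find shortest path to 5:
  vertex 1 reached at distance 1
  vertex 2 reached at distance 1
  vertex 3 reached at distance 1
  vertex 5 reached at distance 1

Step 3: Shortest path: 4 -> 5
Path length: 1 edge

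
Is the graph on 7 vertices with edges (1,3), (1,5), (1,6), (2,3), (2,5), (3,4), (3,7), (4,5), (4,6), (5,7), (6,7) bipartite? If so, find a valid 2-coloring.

Step 1: Attempt 2-coloring using BFS:
  Start at vertex 1, assign color 0
  Color vertex 3 with color 1 (neighbor of 1)
  Color vertex 5 with color 1 (neighbor of 1)
  Color vertex 6 with color 1 (neighbor of 1)
  Color vertex 2 with color 0 (neighbor of 3)
  Color vertex 4 with color 0 (neighbor of 3)
  Color vertex 7 with color 0 (neighbor of 3)

Step 2: 2-coloring succeeded. No conflicts found.
  Set A (color 0): {1, 2, 4, 7}
  Set B (color 1): {3, 5, 6}

The graph is bipartite with partition {1, 2, 4, 7}, {3, 5, 6}.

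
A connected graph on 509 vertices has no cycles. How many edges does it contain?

A tree on n vertices always has exactly n - 1 edges.
For n = 509: edges = 509 - 1 = 508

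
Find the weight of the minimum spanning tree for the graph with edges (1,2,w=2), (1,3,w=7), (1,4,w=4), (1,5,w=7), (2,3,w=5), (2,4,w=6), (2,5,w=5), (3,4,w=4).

Apply Kruskal's algorithm (sort edges by weight, add if no cycle):

Sorted edges by weight:
  (1,2) w=2
  (1,4) w=4
  (3,4) w=4
  (2,5) w=5
  (2,3) w=5
  (2,4) w=6
  (1,5) w=7
  (1,3) w=7

Add edge (1,2) w=2 -- no cycle. Running total: 2
Add edge (1,4) w=4 -- no cycle. Running total: 6
Add edge (3,4) w=4 -- no cycle. Running total: 10
Add edge (2,5) w=5 -- no cycle. Running total: 15

MST edges: (1,2,w=2), (1,4,w=4), (3,4,w=4), (2,5,w=5)
Total MST weight: 2 + 4 + 4 + 5 = 15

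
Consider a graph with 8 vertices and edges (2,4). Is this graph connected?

Step 1: Build adjacency list from edges:
  1: (none)
  2: 4
  3: (none)
  4: 2
  5: (none)
  6: (none)
  7: (none)
  8: (none)

Step 2: Run BFS/DFS from vertex 1:
  Visited: {1}
  Reached 1 of 8 vertices

Step 3: Only 1 of 8 vertices reached. Graph is disconnected.
Connected components: {1}, {2, 4}, {3}, {5}, {6}, {7}, {8}
Answer: No, the graph is not connected (7 components).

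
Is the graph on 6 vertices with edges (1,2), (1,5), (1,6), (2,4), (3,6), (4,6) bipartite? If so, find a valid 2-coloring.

Step 1: Attempt 2-coloring using BFS:
  Start at vertex 1, assign color 0
  Color vertex 2 with color 1 (neighbor of 1)
  Color vertex 5 with color 1 (neighbor of 1)
  Color vertex 6 with color 1 (neighbor of 1)
  Color vertex 4 with color 0 (neighbor of 2)
  Color vertex 3 with color 0 (neighbor of 6)

Step 2: 2-coloring succeeded. No conflicts found.
  Set A (color 0): {1, 3, 4}
  Set B (color 1): {2, 5, 6}

The graph is bipartite with partition {1, 3, 4}, {2, 5, 6}.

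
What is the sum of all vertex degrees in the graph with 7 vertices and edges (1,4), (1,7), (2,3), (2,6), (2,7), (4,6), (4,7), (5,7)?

Step 1: Count edges incident to each vertex:
  deg(1) = 2 (neighbors: 4, 7)
  deg(2) = 3 (neighbors: 3, 6, 7)
  deg(3) = 1 (neighbors: 2)
  deg(4) = 3 (neighbors: 1, 6, 7)
  deg(5) = 1 (neighbors: 7)
  deg(6) = 2 (neighbors: 2, 4)
  deg(7) = 4 (neighbors: 1, 2, 4, 5)

Step 2: Sum all degrees:
  2 + 3 + 1 + 3 + 1 + 2 + 4 = 16

Verification: sum of degrees = 2 * |E| = 2 * 8 = 16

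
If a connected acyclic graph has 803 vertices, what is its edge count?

A tree on n vertices always has exactly n - 1 edges.
For n = 803: edges = 803 - 1 = 802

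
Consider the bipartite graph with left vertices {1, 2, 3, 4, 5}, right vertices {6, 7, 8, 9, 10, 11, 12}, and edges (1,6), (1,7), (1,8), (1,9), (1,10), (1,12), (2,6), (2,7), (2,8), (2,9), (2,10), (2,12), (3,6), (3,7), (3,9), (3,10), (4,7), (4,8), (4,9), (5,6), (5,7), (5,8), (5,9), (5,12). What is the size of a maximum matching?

Step 1: List the neighbors of each left vertex:
  1: 6, 7, 8, 9, 10, 12
  2: 6, 7, 8, 9, 10, 12
  3: 6, 7, 9, 10
  4: 7, 8, 9
  5: 6, 7, 8, 9, 12

Step 2: Greedily match left vertices, then look for augmenting paths:
  Match 1 -- 6
  Match 2 -- 7
  Match 3 -- 9
  Match 4 -- 8
  Match 5 -- 12
  No augmenting path remains.

Step 3: Verify this is maximum:
  Matching size 5 = min(|L|, |R|) = min(5, 7), which is an upper bound, so this matching is maximum.

Maximum matching: {(1,6), (2,7), (3,9), (4,8), (5,12)}
Size: 5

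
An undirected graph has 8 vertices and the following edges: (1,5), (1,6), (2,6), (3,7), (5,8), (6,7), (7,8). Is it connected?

Step 1: Build adjacency list from edges:
  1: 5, 6
  2: 6
  3: 7
  4: (none)
  5: 1, 8
  6: 1, 2, 7
  7: 3, 6, 8
  8: 5, 7

Step 2: Run BFS/DFS from vertex 1:
  Visited: {1, 5, 6, 8, 2, 7, 3}
  Reached 7 of 8 vertices

Step 3: Only 7 of 8 vertices reached. Graph is disconnected.
Connected components: {1, 2, 3, 5, 6, 7, 8}, {4}
Answer: No, the graph is not connected (2 components).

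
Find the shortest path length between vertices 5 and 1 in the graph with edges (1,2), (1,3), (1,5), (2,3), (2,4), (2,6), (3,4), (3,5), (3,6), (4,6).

Step 1: Build adjacency list:
  1: 2, 3, 5
  2: 1, 3, 4, 6
  3: 1, 2, 4, 5, 6
  4: 2, 3, 6
  5: 1, 3
  6: 2, 3, 4

Step 2: BFS from vertex 5 to find shortest path to 1:
  vertex 1 reached at distance 1

Step 3: Shortest path: 5 -> 1
Path length: 1 edge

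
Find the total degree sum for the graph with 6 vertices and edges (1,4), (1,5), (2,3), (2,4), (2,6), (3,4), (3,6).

Step 1: Count edges incident to each vertex:
  deg(1) = 2 (neighbors: 4, 5)
  deg(2) = 3 (neighbors: 3, 4, 6)
  deg(3) = 3 (neighbors: 2, 4, 6)
  deg(4) = 3 (neighbors: 1, 2, 3)
  deg(5) = 1 (neighbors: 1)
  deg(6) = 2 (neighbors: 2, 3)

Step 2: Sum all degrees:
  2 + 3 + 3 + 3 + 1 + 2 = 14

Verification: sum of degrees = 2 * |E| = 2 * 7 = 14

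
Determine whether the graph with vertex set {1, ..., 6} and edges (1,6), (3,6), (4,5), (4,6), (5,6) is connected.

Step 1: Build adjacency list from edges:
  1: 6
  2: (none)
  3: 6
  4: 5, 6
  5: 4, 6
  6: 1, 3, 4, 5

Step 2: Run BFS/DFS from vertex 1:
  Visited: {1, 6, 3, 4, 5}
  Reached 5 of 6 vertices

Step 3: Only 5 of 6 vertices reached. Graph is disconnected.
Connected components: {1, 3, 4, 5, 6}, {2}
Answer: No, the graph is not connected (2 components).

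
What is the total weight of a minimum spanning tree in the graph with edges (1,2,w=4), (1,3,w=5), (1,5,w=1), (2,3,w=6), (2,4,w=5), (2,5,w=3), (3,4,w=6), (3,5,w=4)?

Apply Kruskal's algorithm (sort edges by weight, add if no cycle):

Sorted edges by weight:
  (1,5) w=1
  (2,5) w=3
  (1,2) w=4
  (3,5) w=4
  (1,3) w=5
  (2,4) w=5
  (2,3) w=6
  (3,4) w=6

Add edge (1,5) w=1 -- no cycle. Running total: 1
Add edge (2,5) w=3 -- no cycle. Running total: 4
Skip edge (1,2) w=4 -- would create cycle
Add edge (3,5) w=4 -- no cycle. Running total: 8
Skip edge (1,3) w=5 -- would create cycle
Add edge (2,4) w=5 -- no cycle. Running total: 13

MST edges: (1,5,w=1), (2,5,w=3), (3,5,w=4), (2,4,w=5)
Total MST weight: 1 + 3 + 4 + 5 = 13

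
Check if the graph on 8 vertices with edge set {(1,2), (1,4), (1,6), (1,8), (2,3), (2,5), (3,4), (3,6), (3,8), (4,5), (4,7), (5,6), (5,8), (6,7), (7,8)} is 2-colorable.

Step 1: Attempt 2-coloring using BFS:
  Start at vertex 1, assign color 0
  Color vertex 2 with color 1 (neighbor of 1)
  Color vertex 4 with color 1 (neighbor of 1)
  Color vertex 6 with color 1 (neighbor of 1)
  Color vertex 8 with color 1 (neighbor of 1)
  Color vertex 3 with color 0 (neighbor of 2)
  Color vertex 5 with color 0 (neighbor of 2)
  Color vertex 7 with color 0 (neighbor of 4)

Step 2: 2-coloring succeeded. No conflicts found.
  Set A (color 0): {1, 3, 5, 7}
  Set B (color 1): {2, 4, 6, 8}

The graph is bipartite with partition {1, 3, 5, 7}, {2, 4, 6, 8}.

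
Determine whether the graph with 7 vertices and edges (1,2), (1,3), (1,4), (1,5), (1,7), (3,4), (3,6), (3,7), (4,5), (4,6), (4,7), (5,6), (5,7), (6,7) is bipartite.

Step 1: Attempt 2-coloring using BFS:
  Start at vertex 1, assign color 0
  Color vertex 2 with color 1 (neighbor of 1)
  Color vertex 3 with color 1 (neighbor of 1)
  Color vertex 4 with color 1 (neighbor of 1)
  Color vertex 5 with color 1 (neighbor of 1)
  Color vertex 7 with color 1 (neighbor of 1)

Step 2: Conflict found! Vertices 3 and 4 are adjacent but have the same color.
This means the graph contains an odd cycle.

The graph is NOT bipartite.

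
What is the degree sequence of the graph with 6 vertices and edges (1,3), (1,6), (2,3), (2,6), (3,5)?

Step 1: Count edges incident to each vertex:
  deg(1) = 2 (neighbors: 3, 6)
  deg(2) = 2 (neighbors: 3, 6)
  deg(3) = 3 (neighbors: 1, 2, 5)
  deg(4) = 0 (neighbors: none)
  deg(5) = 1 (neighbors: 3)
  deg(6) = 2 (neighbors: 1, 2)

Step 2: Sort degrees in non-increasing order:
  Degrees: [2, 2, 3, 0, 1, 2] -> sorted: [3, 2, 2, 2, 1, 0]

Degree sequence: [3, 2, 2, 2, 1, 0]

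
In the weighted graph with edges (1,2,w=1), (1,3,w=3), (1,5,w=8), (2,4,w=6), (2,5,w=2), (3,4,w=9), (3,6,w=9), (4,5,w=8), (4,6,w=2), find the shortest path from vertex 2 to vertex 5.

Step 1: Build adjacency list with weights:
  1: 2(w=1), 3(w=3), 5(w=8)
  2: 1(w=1), 4(w=6), 5(w=2)
  3: 1(w=3), 4(w=9), 6(w=9)
  4: 2(w=6), 3(w=9), 5(w=8), 6(w=2)
  5: 1(w=8), 2(w=2), 4(w=8)
  6: 3(w=9), 4(w=2)

Step 2: Apply Dijkstra's algorithm from vertex 2:
  Visit vertex 2 (distance=0)
    Update dist[1] = 1
    Update dist[4] = 6
    Update dist[5] = 2
  Visit vertex 1 (distance=1)
    Update dist[3] = 4
  Visit vertex 5 (distance=2)

Step 3: Shortest path: 2 -> 5
Total weight: 2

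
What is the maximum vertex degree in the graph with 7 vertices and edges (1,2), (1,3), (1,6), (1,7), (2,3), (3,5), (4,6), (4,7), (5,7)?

Step 1: Count edges incident to each vertex:
  deg(1) = 4 (neighbors: 2, 3, 6, 7)
  deg(2) = 2 (neighbors: 1, 3)
  deg(3) = 3 (neighbors: 1, 2, 5)
  deg(4) = 2 (neighbors: 6, 7)
  deg(5) = 2 (neighbors: 3, 7)
  deg(6) = 2 (neighbors: 1, 4)
  deg(7) = 3 (neighbors: 1, 4, 5)

Step 2: Find maximum:
  max(4, 2, 3, 2, 2, 2, 3) = 4 (vertex 1)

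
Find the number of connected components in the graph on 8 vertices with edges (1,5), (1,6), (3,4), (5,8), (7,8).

Step 1: Build adjacency list from edges:
  1: 5, 6
  2: (none)
  3: 4
  4: 3
  5: 1, 8
  6: 1
  7: 8
  8: 5, 7

Step 2: Run BFS/DFS from vertex 1:
  Visited: {1, 5, 6, 8, 7}
  Reached 5 of 8 vertices

Step 3: Only 5 of 8 vertices reached. Graph is disconnected.
Connected components: {1, 5, 6, 7, 8}, {2}, {3, 4}
Number of connected components: 3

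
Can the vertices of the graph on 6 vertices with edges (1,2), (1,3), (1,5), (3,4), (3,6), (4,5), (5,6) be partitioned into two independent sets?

Step 1: Attempt 2-coloring using BFS:
  Start at vertex 1, assign color 0
  Color vertex 2 with color 1 (neighbor of 1)
  Color vertex 3 with color 1 (neighbor of 1)
  Color vertex 5 with color 1 (neighbor of 1)
  Color vertex 4 with color 0 (neighbor of 3)
  Color vertex 6 with color 0 (neighbor of 3)

Step 2: 2-coloring succeeded. No conflicts found.
  Set A (color 0): {1, 4, 6}
  Set B (color 1): {2, 3, 5}

The graph is bipartite with partition {1, 4, 6}, {2, 3, 5}.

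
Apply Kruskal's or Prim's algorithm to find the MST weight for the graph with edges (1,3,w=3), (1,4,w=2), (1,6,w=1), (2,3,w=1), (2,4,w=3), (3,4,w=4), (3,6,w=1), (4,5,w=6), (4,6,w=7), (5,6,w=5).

Apply Kruskal's algorithm (sort edges by weight, add if no cycle):

Sorted edges by weight:
  (1,6) w=1
  (2,3) w=1
  (3,6) w=1
  (1,4) w=2
  (1,3) w=3
  (2,4) w=3
  (3,4) w=4
  (5,6) w=5
  (4,5) w=6
  (4,6) w=7

Add edge (1,6) w=1 -- no cycle. Running total: 1
Add edge (2,3) w=1 -- no cycle. Running total: 2
Add edge (3,6) w=1 -- no cycle. Running total: 3
Add edge (1,4) w=2 -- no cycle. Running total: 5
Skip edge (1,3) w=3 -- would create cycle
Skip edge (2,4) w=3 -- would create cycle
Skip edge (3,4) w=4 -- would create cycle
Add edge (5,6) w=5 -- no cycle. Running total: 10

MST edges: (1,6,w=1), (2,3,w=1), (3,6,w=1), (1,4,w=2), (5,6,w=5)
Total MST weight: 1 + 1 + 1 + 2 + 5 = 10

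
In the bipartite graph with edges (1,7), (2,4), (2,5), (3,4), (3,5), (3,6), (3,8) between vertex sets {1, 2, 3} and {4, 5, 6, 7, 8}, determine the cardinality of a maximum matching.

Step 1: List the neighbors of each left vertex:
  1: 7
  2: 4, 5
  3: 4, 5, 6, 8

Step 2: Greedily match left vertices, then look for augmenting paths:
  Match 1 -- 7
  Match 2 -- 4
  Match 3 -- 5
  No augmenting path remains.

Step 3: Verify this is maximum:
  Matching size 3 = min(|L|, |R|) = min(3, 5), which is an upper bound, so this matching is maximum.

Maximum matching: {(1,7), (2,4), (3,5)}
Size: 3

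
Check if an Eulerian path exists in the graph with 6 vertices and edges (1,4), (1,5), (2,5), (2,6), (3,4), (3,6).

Step 1: Find the degree of each vertex:
  deg(1) = 2
  deg(2) = 2
  deg(3) = 2
  deg(4) = 2
  deg(5) = 2
  deg(6) = 2

Step 2: Count vertices with odd degree:
  All vertices have even degree (0 odd-degree vertices)

Step 3: Apply Euler's theorem:
  - Eulerian circuit exists iff graph is connected and all vertices have even degree
  - Eulerian path exists iff graph is connected and has 0 or 2 odd-degree vertices

Graph is connected with 0 odd-degree vertices.
Both Eulerian circuit and Eulerian path exist.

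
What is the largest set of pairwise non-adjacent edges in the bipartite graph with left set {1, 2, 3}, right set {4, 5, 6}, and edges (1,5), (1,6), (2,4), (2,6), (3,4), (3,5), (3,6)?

Step 1: List the neighbors of each left vertex:
  1: 5, 6
  2: 4, 6
  3: 4, 5, 6

Step 2: Greedily match left vertices, then look for augmenting paths:
  Match 1 -- 5
  Match 2 -- 4
  Match 3 -- 6
  No augmenting path remains.

Step 3: Verify this is maximum:
  Matching size 3 = min(|L|, |R|) = min(3, 3), which is an upper bound, so this matching is maximum.

Maximum matching: {(1,5), (2,4), (3,6)}
Size: 3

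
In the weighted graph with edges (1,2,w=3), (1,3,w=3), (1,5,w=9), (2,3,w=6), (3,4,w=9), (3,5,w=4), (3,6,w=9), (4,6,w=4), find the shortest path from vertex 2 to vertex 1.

Step 1: Build adjacency list with weights:
  1: 2(w=3), 3(w=3), 5(w=9)
  2: 1(w=3), 3(w=6)
  3: 1(w=3), 2(w=6), 4(w=9), 5(w=4), 6(w=9)
  4: 3(w=9), 6(w=4)
  5: 1(w=9), 3(w=4)
  6: 3(w=9), 4(w=4)

Step 2: Apply Dijkstra's algorithm from vertex 2:
  Visit vertex 2 (distance=0)
    Update dist[1] = 3
    Update dist[3] = 6
  Visit vertex 1 (distance=3)
    Update dist[5] = 12

Step 3: Shortest path: 2 -> 1
Total weight: 3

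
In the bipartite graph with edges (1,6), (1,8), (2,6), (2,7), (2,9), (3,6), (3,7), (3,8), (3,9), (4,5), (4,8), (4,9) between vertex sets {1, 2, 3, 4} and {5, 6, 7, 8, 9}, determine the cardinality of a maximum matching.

Step 1: List the neighbors of each left vertex:
  1: 6, 8
  2: 6, 7, 9
  3: 6, 7, 8, 9
  4: 5, 8, 9

Step 2: Greedily match left vertices, then look for augmenting paths:
  Match 1 -- 6
  Match 2 -- 7
  Match 3 -- 8
  Match 4 -- 5
  No augmenting path remains.

Step 3: Verify this is maximum:
  Matching size 4 = min(|L|, |R|) = min(4, 5), which is an upper bound, so this matching is maximum.

Maximum matching: {(1,6), (2,7), (3,8), (4,5)}
Size: 4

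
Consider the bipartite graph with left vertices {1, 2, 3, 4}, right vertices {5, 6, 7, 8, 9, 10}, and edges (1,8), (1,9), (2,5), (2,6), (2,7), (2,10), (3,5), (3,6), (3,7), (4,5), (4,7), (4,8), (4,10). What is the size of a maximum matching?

Step 1: List the neighbors of each left vertex:
  1: 8, 9
  2: 5, 6, 7, 10
  3: 5, 6, 7
  4: 5, 7, 8, 10

Step 2: Greedily match left vertices, then look for augmenting paths:
  Match 1 -- 8
  Match 2 -- 5
  Match 3 -- 6
  Match 4 -- 7
  No augmenting path remains.

Step 3: Verify this is maximum:
  Matching size 4 = min(|L|, |R|) = min(4, 6), which is an upper bound, so this matching is maximum.

Maximum matching: {(1,8), (2,5), (3,6), (4,7)}
Size: 4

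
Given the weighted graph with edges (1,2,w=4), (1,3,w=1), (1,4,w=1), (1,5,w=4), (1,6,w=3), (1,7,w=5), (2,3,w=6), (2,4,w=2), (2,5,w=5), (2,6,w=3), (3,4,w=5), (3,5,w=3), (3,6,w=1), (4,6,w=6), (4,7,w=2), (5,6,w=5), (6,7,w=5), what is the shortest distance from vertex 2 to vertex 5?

Step 1: Build adjacency list with weights:
  1: 2(w=4), 3(w=1), 4(w=1), 5(w=4), 6(w=3), 7(w=5)
  2: 1(w=4), 3(w=6), 4(w=2), 5(w=5), 6(w=3)
  3: 1(w=1), 2(w=6), 4(w=5), 5(w=3), 6(w=1)
  4: 1(w=1), 2(w=2), 3(w=5), 6(w=6), 7(w=2)
  5: 1(w=4), 2(w=5), 3(w=3), 6(w=5)
  6: 1(w=3), 2(w=3), 3(w=1), 4(w=6), 5(w=5), 7(w=5)
  7: 1(w=5), 4(w=2), 6(w=5)

Step 2: Apply Dijkstra's algorithm from vertex 2:
  Visit vertex 2 (distance=0)
    Update dist[1] = 4
    Update dist[3] = 6
    Update dist[4] = 2
    Update dist[5] = 5
    Update dist[6] = 3
  Visit vertex 4 (distance=2)
    Update dist[1] = 3
    Update dist[7] = 4
  Visit vertex 1 (distance=3)
    Update dist[3] = 4
  Visit vertex 6 (distance=3)
  Visit vertex 3 (distance=4)
  Visit vertex 7 (distance=4)
  Visit vertex 5 (distance=5)

Step 3: Shortest path: 2 -> 5
Total weight: 5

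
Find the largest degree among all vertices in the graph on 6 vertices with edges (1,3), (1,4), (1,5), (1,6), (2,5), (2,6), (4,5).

Step 1: Count edges incident to each vertex:
  deg(1) = 4 (neighbors: 3, 4, 5, 6)
  deg(2) = 2 (neighbors: 5, 6)
  deg(3) = 1 (neighbors: 1)
  deg(4) = 2 (neighbors: 1, 5)
  deg(5) = 3 (neighbors: 1, 2, 4)
  deg(6) = 2 (neighbors: 1, 2)

Step 2: Find maximum:
  max(4, 2, 1, 2, 3, 2) = 4 (vertex 1)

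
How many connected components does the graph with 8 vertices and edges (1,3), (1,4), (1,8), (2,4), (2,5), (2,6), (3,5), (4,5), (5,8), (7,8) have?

Step 1: Build adjacency list from edges:
  1: 3, 4, 8
  2: 4, 5, 6
  3: 1, 5
  4: 1, 2, 5
  5: 2, 3, 4, 8
  6: 2
  7: 8
  8: 1, 5, 7

Step 2: Run BFS/DFS from vertex 1:
  Visited: {1, 3, 4, 8, 5, 2, 7, 6}
  Reached 8 of 8 vertices

Step 3: All 8 vertices reached from vertex 1, so the graph is connected.
Number of connected components: 1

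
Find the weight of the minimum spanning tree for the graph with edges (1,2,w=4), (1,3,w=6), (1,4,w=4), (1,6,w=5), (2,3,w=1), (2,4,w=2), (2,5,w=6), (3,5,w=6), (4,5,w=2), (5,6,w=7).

Apply Kruskal's algorithm (sort edges by weight, add if no cycle):

Sorted edges by weight:
  (2,3) w=1
  (2,4) w=2
  (4,5) w=2
  (1,4) w=4
  (1,2) w=4
  (1,6) w=5
  (1,3) w=6
  (2,5) w=6
  (3,5) w=6
  (5,6) w=7

Add edge (2,3) w=1 -- no cycle. Running total: 1
Add edge (2,4) w=2 -- no cycle. Running total: 3
Add edge (4,5) w=2 -- no cycle. Running total: 5
Add edge (1,4) w=4 -- no cycle. Running total: 9
Skip edge (1,2) w=4 -- would create cycle
Add edge (1,6) w=5 -- no cycle. Running total: 14

MST edges: (2,3,w=1), (2,4,w=2), (4,5,w=2), (1,4,w=4), (1,6,w=5)
Total MST weight: 1 + 2 + 2 + 4 + 5 = 14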